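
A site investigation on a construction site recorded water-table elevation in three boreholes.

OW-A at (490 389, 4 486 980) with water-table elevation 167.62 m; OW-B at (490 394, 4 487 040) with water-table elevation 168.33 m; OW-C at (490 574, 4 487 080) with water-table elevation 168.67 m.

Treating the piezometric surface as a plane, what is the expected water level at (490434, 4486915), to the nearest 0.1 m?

166.8 m

Differences from OW-A: to OW-B (Δx, Δy, Δh) = (5, 60, +0.71); to OW-C = (185, 100, +1.05).
Determinant of the coordinate differences = 5·100 − 185·60 = -10600.
∂h/∂x = [(+0.71)·100 − (+1.05)·60] / -10600 = -0.0007547
∂h/∂y = [5·(+1.05) − 185·(+0.71)] / -10600 = +0.01190
h(490434, 4486915) = 167.62 + (-0.0007547)·(45) + (+0.01190)·(-65) = 167.62 -0.034 -0.773 = 166.813 m.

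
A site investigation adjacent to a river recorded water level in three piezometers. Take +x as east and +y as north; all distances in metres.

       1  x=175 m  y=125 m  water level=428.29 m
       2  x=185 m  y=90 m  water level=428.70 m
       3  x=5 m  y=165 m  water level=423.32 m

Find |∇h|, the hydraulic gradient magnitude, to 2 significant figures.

0.029

Differences from 1: to 2 (Δx, Δy, Δh) = (10, -35, +0.41); to 3 = (-170, 40, -4.97).
Determinant of the coordinate differences = 10·40 − (-170)·(-35) = -5550.
∂h/∂x = [(+0.41)·40 − (-4.97)·(-35)] / -5550 = +0.02839
∂h/∂y = [10·(-4.97) − (-170)·(+0.41)] / -5550 = -0.003604
|∇h| = √(0.02839² + -0.003604²) = 0.02862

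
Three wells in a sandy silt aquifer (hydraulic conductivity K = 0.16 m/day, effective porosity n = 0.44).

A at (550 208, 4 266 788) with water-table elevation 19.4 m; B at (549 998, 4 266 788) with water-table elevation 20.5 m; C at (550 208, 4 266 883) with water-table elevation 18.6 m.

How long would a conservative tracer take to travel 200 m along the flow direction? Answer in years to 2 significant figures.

150 years

∂h/∂x = (20.5 − 19.4) / (549998 − 550208) = -0.005238
∂h/∂y = (18.6 − 19.4) / (4266883 − 4266788) = -0.008421
|∇h| = √(-0.005238² + -0.008421²) = 0.009917
Seepage velocity v = K·i/n = 0.16 × 0.009917 / 0.44 = 0.003606 m/day.
t = 200 / 0.003606 = 5.546e+04 days = 152 years.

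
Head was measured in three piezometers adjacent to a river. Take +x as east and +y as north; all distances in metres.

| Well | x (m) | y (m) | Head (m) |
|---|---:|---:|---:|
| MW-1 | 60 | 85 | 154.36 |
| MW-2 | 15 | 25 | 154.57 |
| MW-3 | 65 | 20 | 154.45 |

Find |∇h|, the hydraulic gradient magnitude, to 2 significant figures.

0.0030

Taking MW-1 as reference: MW-2−MW-1 = (-45, -60, +0.21); MW-3−MW-1 = (5, -65, +0.09).
Determinant of the coordinate differences = (-45)·(-65) − 5·(-60) = 3225.
∂h/∂x = [(+0.21)·(-65) − (+0.09)·(-60)] / 3225 = -0.002558
∂h/∂y = [(-45)·(+0.09) − 5·(+0.21)] / 3225 = -0.001581
|∇h| = √(-0.002558² + -0.001581²) = 0.003007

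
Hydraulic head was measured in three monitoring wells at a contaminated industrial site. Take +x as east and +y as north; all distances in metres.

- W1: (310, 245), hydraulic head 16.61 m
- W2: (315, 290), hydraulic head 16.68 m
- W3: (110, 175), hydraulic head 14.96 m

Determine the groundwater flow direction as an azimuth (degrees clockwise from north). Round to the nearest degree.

Differences from W1: to W2 (Δx, Δy, Δh) = (5, 45, +0.07); to W3 = (-200, -70, -1.65).
Solve a·Δx + b·Δy = Δh: det = 5·(-70) − (-200)·45 = 8650.
∂h/∂x = [(+0.07)·(-70) − (-1.65)·45] / 8650 = +0.008017
∂h/∂y = [5·(-1.65) − (-200)·(+0.07)] / 8650 = +0.0006647
Flow direction (−∇h) has components (-0.008017 E, -0.0006647 N).
Azimuth = atan2(E, N) = atan2(-0.008017, -0.0006647) = 265.3° ≈ 265°.

265°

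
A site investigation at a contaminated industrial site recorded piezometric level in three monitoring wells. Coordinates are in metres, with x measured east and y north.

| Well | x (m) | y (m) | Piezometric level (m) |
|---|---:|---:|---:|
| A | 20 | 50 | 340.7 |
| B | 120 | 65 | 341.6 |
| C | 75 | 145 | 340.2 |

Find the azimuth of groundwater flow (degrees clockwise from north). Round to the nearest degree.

317°

Taking A as reference: B−A = (100, 15, +0.9); C−A = (55, 95, -0.5).
Solve a·Δx + b·Δy = Δh: det = 100·95 − 55·15 = 8675.
∂h/∂x = [(+0.9)·95 − (-0.5)·15] / 8675 = +0.01072
∂h/∂y = [100·(-0.5) − 55·(+0.9)] / 8675 = -0.01147
Flow direction (−∇h) has components (-0.01072 E, +0.01147 N).
Azimuth = atan2(E, N) = atan2(-0.01072, +0.01147) = 316.9° ≈ 317°.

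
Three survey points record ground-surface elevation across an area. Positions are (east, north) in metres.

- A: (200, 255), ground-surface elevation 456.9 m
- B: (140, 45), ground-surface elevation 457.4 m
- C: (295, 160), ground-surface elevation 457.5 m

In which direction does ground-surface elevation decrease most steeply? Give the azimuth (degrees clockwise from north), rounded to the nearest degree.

Differences from A: to B (Δx, Δy, Δh) = (-60, -210, +0.5); to C = (95, -95, +0.6).
Solve a·Δx + b·Δy = Δz: det = (-60)·(-95) − 95·(-210) = 25650.
∂z/∂x = [(+0.5)·(-95) − (+0.6)·(-210)] / 25650 = +0.003060
∂z/∂y = [(-60)·(+0.6) − 95·(+0.5)] / 25650 = -0.003255
Steepest decrease is along −∇f: components (-0.003060 E, +0.003255 N).
Azimuth = atan2(-0.003060, +0.003255) = 316.8° ≈ 317°.

317°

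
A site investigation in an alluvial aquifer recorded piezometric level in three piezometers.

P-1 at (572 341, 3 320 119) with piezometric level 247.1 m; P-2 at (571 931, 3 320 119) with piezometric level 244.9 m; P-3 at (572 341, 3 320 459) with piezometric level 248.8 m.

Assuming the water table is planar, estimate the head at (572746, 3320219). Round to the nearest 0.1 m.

249.8 m

∂h/∂x = (244.9 − 247.1) / (571931 − 572341) = +0.005366
∂h/∂y = (248.8 − 247.1) / (3320459 − 3320119) = +0.005000
h(572746, 3320219) = 247.1 + (+0.005366)·(405) + (+0.005000)·(100) = 247.1 +2.173 +0.500 = 249.773 m.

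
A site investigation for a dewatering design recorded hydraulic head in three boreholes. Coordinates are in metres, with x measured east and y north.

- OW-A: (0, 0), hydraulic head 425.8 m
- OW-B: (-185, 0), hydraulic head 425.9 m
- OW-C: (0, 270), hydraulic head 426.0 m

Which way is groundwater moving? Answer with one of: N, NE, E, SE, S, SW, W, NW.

SE

∂h/∂x = (425.9 − 425.8) / (-185 − 0) = -0.0005405
∂h/∂y = (426.0 − 425.8) / (270 − 0) = +0.0007407
Flow = −∇h = (+0.0005405 east, -0.0007407 north), which points southeast.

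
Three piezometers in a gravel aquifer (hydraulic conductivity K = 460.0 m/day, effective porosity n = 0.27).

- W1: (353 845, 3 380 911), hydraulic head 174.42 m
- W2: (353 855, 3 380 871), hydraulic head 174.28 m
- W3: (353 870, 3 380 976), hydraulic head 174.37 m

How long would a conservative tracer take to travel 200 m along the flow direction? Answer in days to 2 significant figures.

Three-point gradient (reference W1): Δ to W2 = (10, -40, -0.14), Δ to W3 = (25, 65, -0.05).
∂h/∂x = -0.006727, ∂h/∂y = +0.001818 (det = 1650).
|∇h| = √(-0.006727² + 0.001818²) = 0.006968
Seepage velocity v = K·i/n = 460.0 × 0.006968 / 0.27 = 11.87 m/day.
t = 200 / 11.87 = 16.85 days.

17 days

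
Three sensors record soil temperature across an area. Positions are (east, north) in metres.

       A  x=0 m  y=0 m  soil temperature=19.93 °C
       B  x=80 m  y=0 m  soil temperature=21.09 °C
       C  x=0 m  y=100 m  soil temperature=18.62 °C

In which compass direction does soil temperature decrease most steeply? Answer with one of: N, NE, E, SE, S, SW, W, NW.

NW

∂T/∂x = (21.09 − 19.93) / (80 − 0) = +0.01450
∂T/∂y = (18.62 − 19.93) / (100 − 0) = -0.01310
Steepest decrease is along −∇f = (-0.01450 E, +0.01310 N) → northwest.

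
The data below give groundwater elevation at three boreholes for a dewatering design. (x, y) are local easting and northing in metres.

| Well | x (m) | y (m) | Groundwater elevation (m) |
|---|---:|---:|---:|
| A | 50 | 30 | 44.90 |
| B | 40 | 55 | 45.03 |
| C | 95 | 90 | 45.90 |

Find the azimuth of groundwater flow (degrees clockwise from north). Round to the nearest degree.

227°

Differences from A: to B (Δx, Δy, Δh) = (-10, 25, +0.13); to C = (45, 60, +1.00).
Determinant of the coordinate differences = (-10)·60 − 45·25 = -1725.
∂h/∂x = [(+0.13)·60 − (+1.00)·25] / -1725 = +0.009971
∂h/∂y = [(-10)·(+1.00) − 45·(+0.13)] / -1725 = +0.009188
Flow direction (−∇h) has components (-0.009971 E, -0.009188 N).
Azimuth = atan2(E, N) = atan2(-0.009971, -0.009188) = 227.3° ≈ 227°.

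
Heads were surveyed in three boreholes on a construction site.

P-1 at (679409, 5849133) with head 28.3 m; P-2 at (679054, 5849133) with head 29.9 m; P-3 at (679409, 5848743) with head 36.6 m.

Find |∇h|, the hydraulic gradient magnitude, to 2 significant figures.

0.022

∂h/∂x = (29.9 − 28.3) / (679054 − 679409) = -0.004507
∂h/∂y = (36.6 − 28.3) / (5848743 − 5849133) = -0.02128
|∇h| = √(-0.004507² + -0.02128²) = 0.02175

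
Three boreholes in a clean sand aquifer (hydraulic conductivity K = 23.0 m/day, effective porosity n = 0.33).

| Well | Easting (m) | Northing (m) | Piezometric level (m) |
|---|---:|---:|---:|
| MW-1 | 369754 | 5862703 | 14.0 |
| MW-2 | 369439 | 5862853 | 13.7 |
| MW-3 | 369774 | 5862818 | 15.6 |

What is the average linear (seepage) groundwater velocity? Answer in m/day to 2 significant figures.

Three-point gradient (reference MW-1): Δ to MW-2 = (-315, 150, -0.3), Δ to MW-3 = (20, 115, +1.6).
∂h/∂x = +0.006998, ∂h/∂y = +0.01270 (det = -39225).
|∇h| = √(0.006998² + 0.01270²) = 0.0145
Seepage velocity v = K·i/n = 23.0 × 0.0145 / 0.33 = 1.011 m/day.

1.0 m/day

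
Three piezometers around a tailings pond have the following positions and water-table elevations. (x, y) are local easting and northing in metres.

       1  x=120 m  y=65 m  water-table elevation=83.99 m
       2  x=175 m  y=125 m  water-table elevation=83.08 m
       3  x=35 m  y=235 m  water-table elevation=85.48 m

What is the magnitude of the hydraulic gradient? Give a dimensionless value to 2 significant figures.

0.017

Three-point gradient (reference 1): Δ to 2 = (55, 60, -0.91), Δ to 3 = (-85, 170, +1.49).
∂h/∂x = -0.01689, ∂h/∂y = +0.0003183 (det = 14450).
|∇h| = √(-0.01689² + 0.0003183²) = 0.01689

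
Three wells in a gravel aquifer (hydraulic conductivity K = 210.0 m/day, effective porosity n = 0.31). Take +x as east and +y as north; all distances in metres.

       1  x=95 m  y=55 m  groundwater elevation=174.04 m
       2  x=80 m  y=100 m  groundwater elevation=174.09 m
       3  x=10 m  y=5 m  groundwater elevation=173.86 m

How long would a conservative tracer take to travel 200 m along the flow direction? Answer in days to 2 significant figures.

150 days

Taking 1 as reference: 2−1 = (-15, 45, +0.05); 3−1 = (-85, -50, -0.18).
Solve a·Δx + b·Δy = Δh: det = (-15)·(-50) − (-85)·45 = 4575.
∂h/∂x = [(+0.05)·(-50) − (-0.18)·45] / 4575 = +0.001224
∂h/∂y = [(-15)·(-0.18) − (-85)·(+0.05)] / 4575 = +0.001519
|∇h| = √(0.001224² + 0.001519²) = 0.001951
Seepage velocity v = K·i/n = 210.0 × 0.001951 / 0.31 = 1.322 m/day.
t = 200 / 1.322 = 151.3 days.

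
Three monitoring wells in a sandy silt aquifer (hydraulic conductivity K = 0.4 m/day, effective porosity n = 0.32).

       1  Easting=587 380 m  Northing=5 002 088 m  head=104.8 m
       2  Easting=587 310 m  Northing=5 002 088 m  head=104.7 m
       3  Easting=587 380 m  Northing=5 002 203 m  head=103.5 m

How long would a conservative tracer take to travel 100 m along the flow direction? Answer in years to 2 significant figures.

∂h/∂x = (104.7 − 104.8) / (587310 − 587380) = +0.001429
∂h/∂y = (103.5 − 104.8) / (5002203 − 5002088) = -0.01130
|∇h| = √(0.001429² + -0.01130²) = 0.01139
Seepage velocity v = K·i/n = 0.4 × 0.01139 / 0.32 = 0.01424 m/day.
t = 100 / 0.01424 = 7022 days = 19.2 years.

19 years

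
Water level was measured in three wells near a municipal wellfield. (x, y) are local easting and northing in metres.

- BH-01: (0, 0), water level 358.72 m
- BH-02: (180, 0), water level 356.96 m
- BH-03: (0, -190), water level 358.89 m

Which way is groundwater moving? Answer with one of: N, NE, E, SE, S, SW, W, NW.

∂h/∂x = (356.96 − 358.72) / (180 − 0) = -0.009778
∂h/∂y = (358.89 − 358.72) / (-190 − 0) = -0.0008947
Flow = −∇h = (+0.009778 east, +0.0008947 north), which points east.

E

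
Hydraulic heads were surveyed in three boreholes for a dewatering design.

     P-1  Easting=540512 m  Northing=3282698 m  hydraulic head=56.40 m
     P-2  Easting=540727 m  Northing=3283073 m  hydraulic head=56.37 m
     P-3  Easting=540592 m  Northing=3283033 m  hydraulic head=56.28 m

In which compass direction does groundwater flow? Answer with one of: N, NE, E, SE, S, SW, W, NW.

Taking P-1 as reference: P-2−P-1 = (215, 375, -0.03); P-3−P-1 = (80, 335, -0.12).
Determinant of the coordinate differences = 215·335 − 80·375 = 42025.
∂h/∂x = [(-0.03)·335 − (-0.12)·375] / 42025 = +0.0008316
∂h/∂y = [215·(-0.12) − 80·(-0.03)] / 42025 = -0.0005568
Flow = −∇h = (-0.0008316 east, +0.0005568 north), which points northwest.

NW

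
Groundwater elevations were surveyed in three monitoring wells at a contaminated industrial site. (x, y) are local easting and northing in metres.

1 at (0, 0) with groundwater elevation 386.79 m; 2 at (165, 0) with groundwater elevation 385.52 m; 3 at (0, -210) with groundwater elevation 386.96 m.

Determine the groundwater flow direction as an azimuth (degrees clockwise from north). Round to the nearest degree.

084°

∂h/∂x = (385.52 − 386.79) / (165 − 0) = -0.007697
∂h/∂y = (386.96 − 386.79) / (-210 − 0) = -0.0008095
Flow direction (−∇h) has components (+0.007697 E, +0.0008095 N).
Azimuth = atan2(E, N) = atan2(+0.007697, +0.0008095) = 84.0° ≈ 084°.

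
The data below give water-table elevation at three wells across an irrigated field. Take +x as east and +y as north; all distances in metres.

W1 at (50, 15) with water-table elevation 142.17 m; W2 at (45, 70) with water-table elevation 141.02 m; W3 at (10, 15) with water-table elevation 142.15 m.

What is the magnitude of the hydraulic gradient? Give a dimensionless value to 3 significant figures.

0.0209

Differences from W1: to W2 (Δx, Δy, Δh) = (-5, 55, -1.15); to W3 = (-40, 0, -0.02).
Solve a·Δx + b·Δy = Δh: det = (-5)·0 − (-40)·55 = 2200.
∂h/∂x = [(-1.15)·0 − (-0.02)·55] / 2200 = +0.0005000
∂h/∂y = [(-5)·(-0.02) − (-40)·(-1.15)] / 2200 = -0.02086
|∇h| = √(0.0005000² + -0.02086²) = 0.02087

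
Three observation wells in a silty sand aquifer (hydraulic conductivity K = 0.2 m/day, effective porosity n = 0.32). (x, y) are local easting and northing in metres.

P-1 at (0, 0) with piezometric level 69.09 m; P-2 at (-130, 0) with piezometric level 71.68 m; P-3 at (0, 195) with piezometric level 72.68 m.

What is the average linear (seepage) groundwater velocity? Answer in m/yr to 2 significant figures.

∂h/∂x = (71.68 − 69.09) / (-130 − 0) = -0.01992
∂h/∂y = (72.68 − 69.09) / (195 − 0) = +0.01841
|∇h| = √(-0.01992² + 0.01841²) = 0.02712
Seepage velocity v = K·i/n = 0.2 × 0.02712 / 0.32 = 0.01695 m/day = 6.191 m/yr.

6.2 m/yr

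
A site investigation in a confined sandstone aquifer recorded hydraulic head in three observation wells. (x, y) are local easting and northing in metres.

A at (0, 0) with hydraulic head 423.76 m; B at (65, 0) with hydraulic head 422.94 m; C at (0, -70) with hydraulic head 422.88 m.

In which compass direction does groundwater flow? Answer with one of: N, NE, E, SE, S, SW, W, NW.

∂h/∂x = (422.94 − 423.76) / (65 − 0) = -0.01262
∂h/∂y = (422.88 − 423.76) / (-70 − 0) = +0.01257
Flow = −∇h = (+0.01262 east, -0.01257 north), which points southeast.

SE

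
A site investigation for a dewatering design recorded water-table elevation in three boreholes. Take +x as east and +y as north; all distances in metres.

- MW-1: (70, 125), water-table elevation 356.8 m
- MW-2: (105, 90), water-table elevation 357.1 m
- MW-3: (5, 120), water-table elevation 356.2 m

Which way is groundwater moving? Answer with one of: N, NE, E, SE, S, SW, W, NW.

W

Differences from MW-1: to MW-2 (Δx, Δy, Δh) = (35, -35, +0.3); to MW-3 = (-65, -5, -0.6).
Determinant of the coordinate differences = 35·(-5) − (-65)·(-35) = -2450.
∂h/∂x = [(+0.3)·(-5) − (-0.6)·(-35)] / -2450 = +0.009184
∂h/∂y = [35·(-0.6) − (-65)·(+0.3)] / -2450 = +0.0006122
Flow = −∇h = (-0.009184 east, -0.0006122 north), which points west.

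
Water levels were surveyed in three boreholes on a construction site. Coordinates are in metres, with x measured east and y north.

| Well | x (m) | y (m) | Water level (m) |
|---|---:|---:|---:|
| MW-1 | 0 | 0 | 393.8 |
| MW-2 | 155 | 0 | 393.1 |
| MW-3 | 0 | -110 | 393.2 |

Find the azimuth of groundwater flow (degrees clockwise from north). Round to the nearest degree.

∂h/∂x = (393.1 − 393.8) / (155 − 0) = -0.004516
∂h/∂y = (393.2 − 393.8) / (-110 − 0) = +0.005455
Flow direction (−∇h) has components (+0.004516 E, -0.005455 N).
Azimuth = atan2(E, N) = atan2(+0.004516, -0.005455) = 140.4° ≈ 140°.

140°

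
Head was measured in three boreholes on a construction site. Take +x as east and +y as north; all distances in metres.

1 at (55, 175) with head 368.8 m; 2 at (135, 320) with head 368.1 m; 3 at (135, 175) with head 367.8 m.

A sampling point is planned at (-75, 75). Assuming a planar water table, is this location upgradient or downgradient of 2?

upgradient

Differences from 1: to 2 (Δx, Δy, Δh) = (80, 145, -0.7); to 3 = (80, 0, -1.0).
Determinant of the coordinate differences = 80·0 − 80·145 = -11600.
∂h/∂x = [(-0.7)·0 − (-1.0)·145] / -11600 = -0.01250
∂h/∂y = [80·(-1.0) − 80·(-0.7)] / -11600 = +0.002069
Head at (-75, 75) = 368.8 + (-0.01250)·(-130) + (+0.002069)·(-100) = 370.22 m.
That is higher than the 368.1 m at 2, so the point is upgradient.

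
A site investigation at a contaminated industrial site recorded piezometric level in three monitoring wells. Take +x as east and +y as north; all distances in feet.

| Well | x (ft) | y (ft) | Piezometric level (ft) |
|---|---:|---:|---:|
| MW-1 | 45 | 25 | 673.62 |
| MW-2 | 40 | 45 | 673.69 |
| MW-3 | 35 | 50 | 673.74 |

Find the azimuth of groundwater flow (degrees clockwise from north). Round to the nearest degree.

099°

With h = a·x + b·y + c and MW-1 as origin, the differences give:
  (-5)·a + 20·b = +0.07
  (-10)·a + 25·b = +0.12
Eliminate b (×25 and ×20, subtract): 75·a = -0.650 → a = ∂h/∂x = -0.008667
Back-substitute: b = ∂h/∂y = +0.001333.
Flow direction (−∇h) has components (+0.008667 E, -0.001333 N).
Azimuth = atan2(E, N) = atan2(+0.008667, -0.001333) = 98.7° ≈ 099°.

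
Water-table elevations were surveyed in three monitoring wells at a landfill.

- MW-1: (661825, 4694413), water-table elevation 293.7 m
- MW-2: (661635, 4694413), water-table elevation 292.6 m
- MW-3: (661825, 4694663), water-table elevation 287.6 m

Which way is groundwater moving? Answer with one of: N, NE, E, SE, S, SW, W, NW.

N

∂h/∂x = (292.6 − 293.7) / (661635 − 661825) = +0.005789
∂h/∂y = (287.6 − 293.7) / (4694663 − 4694413) = -0.02440
Flow = −∇h = (-0.005789 east, +0.02440 north), which points north.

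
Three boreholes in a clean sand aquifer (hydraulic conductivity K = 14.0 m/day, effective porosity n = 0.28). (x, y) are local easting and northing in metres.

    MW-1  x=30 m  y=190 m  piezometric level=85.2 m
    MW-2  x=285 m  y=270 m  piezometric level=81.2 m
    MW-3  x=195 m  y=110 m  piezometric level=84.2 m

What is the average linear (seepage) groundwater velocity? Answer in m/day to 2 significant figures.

0.85 m/day

Taking MW-1 as reference: MW-2−MW-1 = (255, 80, -4.0); MW-3−MW-1 = (165, -80, -1.0).
Determinant of the coordinate differences = 255·(-80) − 165·80 = -33600.
∂h/∂x = [(-4.0)·(-80) − (-1.0)·80] / -33600 = -0.01190
∂h/∂y = [255·(-1.0) − 165·(-4.0)] / -33600 = -0.01205
|∇h| = √(-0.01190² + -0.01205²) = 0.01694
Seepage velocity v = K·i/n = 14.0 × 0.01694 / 0.28 = 0.847 m/day.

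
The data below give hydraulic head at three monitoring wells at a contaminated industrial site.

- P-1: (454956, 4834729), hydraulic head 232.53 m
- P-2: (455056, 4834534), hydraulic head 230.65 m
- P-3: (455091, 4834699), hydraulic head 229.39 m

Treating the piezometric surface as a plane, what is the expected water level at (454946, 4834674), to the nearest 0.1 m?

232.9 m

Taking P-1 as reference: P-2−P-1 = (100, -195, -1.88); P-3−P-1 = (135, -30, -3.14).
Solve a·Δx + b·Δy = Δh: det = 100·(-30) − 135·(-195) = 23325.
∂h/∂x = [(-1.88)·(-30) − (-3.14)·(-195)] / 23325 = -0.02383
∂h/∂y = [100·(-3.14) − 135·(-1.88)] / 23325 = -0.002581
h(454946, 4834674) = 232.53 + (-0.02383)·(-10) + (-0.002581)·(-55) = 232.53 +0.238 +0.142 = 232.910 m.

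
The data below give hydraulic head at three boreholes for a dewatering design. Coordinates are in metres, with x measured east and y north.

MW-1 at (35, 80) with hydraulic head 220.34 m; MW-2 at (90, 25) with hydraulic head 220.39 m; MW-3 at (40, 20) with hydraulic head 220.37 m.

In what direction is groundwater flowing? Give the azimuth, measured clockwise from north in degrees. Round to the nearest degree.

Taking MW-1 as reference: MW-2−MW-1 = (55, -55, +0.05); MW-3−MW-1 = (5, -60, +0.03).
Determinant of the coordinate differences = 55·(-60) − 5·(-55) = -3025.
∂h/∂x = [(+0.05)·(-60) − (+0.03)·(-55)] / -3025 = +0.0004463
∂h/∂y = [55·(+0.03) − 5·(+0.05)] / -3025 = -0.0004628
Flow direction (−∇h) has components (-0.0004463 E, +0.0004628 N).
Azimuth = atan2(E, N) = atan2(-0.0004463, +0.0004628) = 316.0° ≈ 316°.

316°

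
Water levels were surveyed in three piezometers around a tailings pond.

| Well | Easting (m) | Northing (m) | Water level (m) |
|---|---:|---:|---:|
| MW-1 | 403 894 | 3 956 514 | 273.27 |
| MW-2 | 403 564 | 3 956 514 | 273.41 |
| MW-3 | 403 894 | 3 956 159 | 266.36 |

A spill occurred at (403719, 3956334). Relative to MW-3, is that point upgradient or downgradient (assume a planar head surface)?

upgradient

∂h/∂x = (273.41 − 273.27) / (403564 − 403894) = -0.0004242
∂h/∂y = (266.36 − 273.27) / (3956159 − 3956514) = +0.01946
Head at (403719, 3956334) = 273.27 + (-0.0004242)·(-175) + (+0.01946)·(-180) = 269.84 m.
That is higher than the 266.36 m at MW-3, so the point is upgradient.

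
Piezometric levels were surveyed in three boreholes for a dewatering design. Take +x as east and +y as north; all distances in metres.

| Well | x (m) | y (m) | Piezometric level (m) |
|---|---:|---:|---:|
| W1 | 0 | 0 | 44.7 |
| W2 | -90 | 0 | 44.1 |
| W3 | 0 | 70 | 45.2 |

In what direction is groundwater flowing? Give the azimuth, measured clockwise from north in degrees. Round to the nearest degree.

∂h/∂x = (44.1 − 44.7) / (-90 − 0) = +0.006667
∂h/∂y = (45.2 − 44.7) / (70 − 0) = +0.007143
Flow direction (−∇h) has components (-0.006667 E, -0.007143 N).
Azimuth = atan2(E, N) = atan2(-0.006667, -0.007143) = 223.0° ≈ 223°.

223°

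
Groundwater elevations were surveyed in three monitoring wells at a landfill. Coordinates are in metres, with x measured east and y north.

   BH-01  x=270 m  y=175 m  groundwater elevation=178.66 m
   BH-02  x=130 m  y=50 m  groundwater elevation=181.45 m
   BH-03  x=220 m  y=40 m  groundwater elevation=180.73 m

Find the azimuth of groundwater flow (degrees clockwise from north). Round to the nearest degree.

038°

Taking BH-01 as reference: BH-02−BH-01 = (-140, -125, +2.79); BH-03−BH-01 = (-50, -135, +2.07).
Solve a·Δx + b·Δy = Δh: det = (-140)·(-135) − (-50)·(-125) = 12650.
∂h/∂x = [(+2.79)·(-135) − (+2.07)·(-125)] / 12650 = -0.009320
∂h/∂y = [(-140)·(+2.07) − (-50)·(+2.79)] / 12650 = -0.01188
Flow direction (−∇h) has components (+0.009320 E, +0.01188 N).
Azimuth = atan2(E, N) = atan2(+0.009320, +0.01188) = 38.1° ≈ 038°.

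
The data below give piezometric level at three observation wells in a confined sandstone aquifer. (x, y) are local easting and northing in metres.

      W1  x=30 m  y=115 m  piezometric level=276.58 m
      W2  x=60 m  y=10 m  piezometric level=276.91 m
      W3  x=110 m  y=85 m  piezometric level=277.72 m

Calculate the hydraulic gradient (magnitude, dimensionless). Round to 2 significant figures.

Differences from W1: to W2 (Δx, Δy, Δh) = (30, -105, +0.33); to W3 = (80, -30, +1.14).
Solve a·Δx + b·Δy = Δh: det = 30·(-30) − 80·(-105) = 7500.
∂h/∂x = [(+0.33)·(-30) − (+1.14)·(-105)] / 7500 = +0.01464
∂h/∂y = [30·(+1.14) − 80·(+0.33)] / 7500 = +0.001040
|∇h| = √(0.01464² + 0.001040²) = 0.01468

0.015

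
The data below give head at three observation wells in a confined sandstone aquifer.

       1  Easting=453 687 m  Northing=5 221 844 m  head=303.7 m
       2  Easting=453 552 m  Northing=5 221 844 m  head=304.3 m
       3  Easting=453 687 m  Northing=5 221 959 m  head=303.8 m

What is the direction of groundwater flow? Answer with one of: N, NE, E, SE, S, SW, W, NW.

E

∂h/∂x = (304.3 − 303.7) / (453552 − 453687) = -0.004444
∂h/∂y = (303.8 − 303.7) / (5221959 − 5221844) = +0.0008696
Flow = −∇h = (+0.004444 east, -0.0008696 north), which points east.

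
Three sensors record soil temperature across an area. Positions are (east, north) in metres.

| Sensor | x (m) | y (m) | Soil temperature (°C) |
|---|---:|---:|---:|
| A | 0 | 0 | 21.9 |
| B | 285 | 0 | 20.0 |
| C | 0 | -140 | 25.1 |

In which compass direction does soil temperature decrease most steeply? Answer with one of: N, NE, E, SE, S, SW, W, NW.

N

∂T/∂x = (20.0 − 21.9) / (285 − 0) = -0.006667
∂T/∂y = (25.1 − 21.9) / (-140 − 0) = -0.02286
Steepest decrease is along −∇f = (+0.006667 E, +0.02286 N) → north.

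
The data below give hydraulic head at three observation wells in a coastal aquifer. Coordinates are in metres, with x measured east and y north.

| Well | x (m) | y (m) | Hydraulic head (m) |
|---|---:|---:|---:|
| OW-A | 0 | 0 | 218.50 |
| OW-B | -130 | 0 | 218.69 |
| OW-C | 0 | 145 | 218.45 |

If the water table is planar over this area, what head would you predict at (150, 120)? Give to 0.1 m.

218.2 m

∂h/∂x = (218.69 − 218.50) / (-130 − 0) = -0.001462
∂h/∂y = (218.45 − 218.50) / (145 − 0) = -0.0003448
h(150, 120) = 218.50 + (-0.001462)·(150) + (-0.0003448)·(120) = 218.50 -0.219 -0.041 = 218.239 m.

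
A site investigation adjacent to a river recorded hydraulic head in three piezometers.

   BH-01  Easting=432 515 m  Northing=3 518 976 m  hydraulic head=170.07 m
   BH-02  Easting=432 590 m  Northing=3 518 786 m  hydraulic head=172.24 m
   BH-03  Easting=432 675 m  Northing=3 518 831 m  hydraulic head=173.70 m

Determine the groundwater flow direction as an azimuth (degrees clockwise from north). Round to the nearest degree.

Differences from BH-01: to BH-02 (Δx, Δy, Δh) = (75, -190, +2.17); to BH-03 = (160, -145, +3.63).
Determinant of the coordinate differences = 75·(-145) − 160·(-190) = 19525.
∂h/∂x = [(+2.17)·(-145) − (+3.63)·(-190)] / 19525 = +0.01921
∂h/∂y = [75·(+3.63) − 160·(+2.17)] / 19525 = -0.003839
Flow direction (−∇h) has components (-0.01921 E, +0.003839 N).
Azimuth = atan2(E, N) = atan2(-0.01921, +0.003839) = 281.3° ≈ 281°.

281°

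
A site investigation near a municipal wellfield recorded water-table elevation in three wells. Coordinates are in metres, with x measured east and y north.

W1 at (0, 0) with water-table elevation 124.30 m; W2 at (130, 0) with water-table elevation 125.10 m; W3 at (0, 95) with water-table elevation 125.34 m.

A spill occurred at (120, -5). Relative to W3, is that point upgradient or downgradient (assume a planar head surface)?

∂h/∂x = (125.10 − 124.30) / (130 − 0) = +0.006154
∂h/∂y = (125.34 − 124.30) / (95 − 0) = +0.01095
Head at (120, -5) = 124.30 + (+0.006154)·(120) + (+0.01095)·(-5) = 124.98 m.
That is lower than the 125.34 m at W3, so the point is downgradient.

downgradient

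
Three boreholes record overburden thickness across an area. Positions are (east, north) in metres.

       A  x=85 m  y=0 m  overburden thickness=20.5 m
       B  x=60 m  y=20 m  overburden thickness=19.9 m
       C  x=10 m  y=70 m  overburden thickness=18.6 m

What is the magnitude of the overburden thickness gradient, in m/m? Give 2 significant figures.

With d = a·x + b·y + c and A as origin, the differences give:
  (-25)·a + 20·b = -0.6
  (-75)·a + 70·b = -1.9
Eliminate b (×70 and ×20, subtract): -250·a = -4.00 → a = ∂d/∂x = +0.01600
Back-substitute: b = ∂d/∂y = -0.010000.
|∇f| = √(0.01600² + -0.010000²) = 0.01887 m/m

0.019 m/m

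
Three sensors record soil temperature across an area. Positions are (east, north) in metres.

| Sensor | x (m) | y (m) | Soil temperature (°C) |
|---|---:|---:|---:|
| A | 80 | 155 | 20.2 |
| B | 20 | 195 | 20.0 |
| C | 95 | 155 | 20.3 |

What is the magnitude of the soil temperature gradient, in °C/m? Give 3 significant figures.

With T = a·x + b·y + c and A as origin, the differences give:
  (-60)·a + 40·b = -0.2
  15·a + 0·b = +0.1
Eliminate b (×0 and ×40, subtract): -600·a = -4.00 → a = ∂T/∂x = +0.006667
Back-substitute: b = ∂T/∂y = +0.005000.
|∇f| = √(0.006667² + 0.005000²) = 0.008334 °C/m

0.00833 °C/m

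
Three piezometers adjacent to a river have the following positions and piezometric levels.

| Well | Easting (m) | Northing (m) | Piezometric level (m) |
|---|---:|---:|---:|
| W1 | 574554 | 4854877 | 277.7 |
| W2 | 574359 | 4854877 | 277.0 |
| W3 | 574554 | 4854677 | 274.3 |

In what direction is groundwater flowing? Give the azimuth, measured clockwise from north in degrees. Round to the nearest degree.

∂h/∂x = (277.0 − 277.7) / (574359 − 574554) = +0.003590
∂h/∂y = (274.3 − 277.7) / (4854677 − 4854877) = +0.01700
Flow direction (−∇h) has components (-0.003590 E, -0.01700 N).
Azimuth = atan2(E, N) = atan2(-0.003590, -0.01700) = 191.9° ≈ 192°.

192°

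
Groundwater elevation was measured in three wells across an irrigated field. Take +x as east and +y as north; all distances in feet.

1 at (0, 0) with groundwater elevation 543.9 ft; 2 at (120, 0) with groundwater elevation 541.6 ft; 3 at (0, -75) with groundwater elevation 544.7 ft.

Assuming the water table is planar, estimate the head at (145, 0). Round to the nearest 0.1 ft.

541.1 ft

∂h/∂x = (541.6 − 543.9) / (120 − 0) = -0.01917
∂h/∂y = (544.7 − 543.9) / (-75 − 0) = -0.01067
h(145, 0) = 543.9 + (-0.01917)·(145) + (-0.01067)·(0) = 543.9 -2.779 -0.000 = 541.121 ft.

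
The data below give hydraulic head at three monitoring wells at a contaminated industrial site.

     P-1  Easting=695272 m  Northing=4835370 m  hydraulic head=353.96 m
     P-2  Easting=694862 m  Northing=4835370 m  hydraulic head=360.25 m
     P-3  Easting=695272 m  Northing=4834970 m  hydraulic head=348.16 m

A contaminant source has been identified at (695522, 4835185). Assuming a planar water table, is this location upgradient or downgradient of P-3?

downgradient

∂h/∂x = (360.25 − 353.96) / (694862 − 695272) = -0.01534
∂h/∂y = (348.16 − 353.96) / (4834970 − 4835370) = +0.01450
Head at (695522, 4835185) = 353.96 + (-0.01534)·(250) + (+0.01450)·(-185) = 347.44 m.
That is lower than the 348.16 m at P-3, so the point is downgradient.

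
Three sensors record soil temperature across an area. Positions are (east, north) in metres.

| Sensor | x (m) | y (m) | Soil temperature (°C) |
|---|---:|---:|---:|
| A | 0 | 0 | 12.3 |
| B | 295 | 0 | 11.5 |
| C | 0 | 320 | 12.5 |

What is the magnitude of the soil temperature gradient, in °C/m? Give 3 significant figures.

0.00278 °C/m

∂T/∂x = (11.5 − 12.3) / (295 − 0) = -0.002712
∂T/∂y = (12.5 − 12.3) / (320 − 0) = +0.0006250
|∇f| = √(-0.002712² + 0.0006250²) = 0.002783 °C/m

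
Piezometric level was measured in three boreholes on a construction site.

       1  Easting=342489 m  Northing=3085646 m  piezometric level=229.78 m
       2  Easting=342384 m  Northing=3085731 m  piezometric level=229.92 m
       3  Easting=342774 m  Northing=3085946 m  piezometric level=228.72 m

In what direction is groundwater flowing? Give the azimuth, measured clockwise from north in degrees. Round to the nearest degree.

With h = a·x + b·y + c and 1 as origin, the differences give:
  (-105)·a + 85·b = +0.14
  285·a + 300·b = -1.06
Eliminate b (×300 and ×85, subtract): -55725·a = 132.100 → a = ∂h/∂x = -0.002371
Back-substitute: b = ∂h/∂y = -0.001281.
Flow direction (−∇h) has components (+0.002371 E, +0.001281 N).
Azimuth = atan2(E, N) = atan2(+0.002371, +0.001281) = 61.6° ≈ 062°.

062°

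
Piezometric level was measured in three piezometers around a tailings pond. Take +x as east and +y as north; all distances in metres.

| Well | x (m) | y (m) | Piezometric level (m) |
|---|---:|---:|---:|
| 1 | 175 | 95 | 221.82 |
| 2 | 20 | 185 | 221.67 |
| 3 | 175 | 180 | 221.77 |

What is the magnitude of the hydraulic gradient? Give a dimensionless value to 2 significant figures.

Taking 1 as reference: 2−1 = (-155, 90, -0.15); 3−1 = (0, 85, -0.05).
Solve a·Δx + b·Δy = Δh: det = (-155)·85 − 0·90 = -13175.
∂h/∂x = [(-0.15)·85 − (-0.05)·90] / -13175 = +0.0006262
∂h/∂y = [(-155)·(-0.05) − 0·(-0.15)] / -13175 = -0.0005882
|∇h| = √(0.0006262² + -0.0005882²) = 0.0008591

0.00086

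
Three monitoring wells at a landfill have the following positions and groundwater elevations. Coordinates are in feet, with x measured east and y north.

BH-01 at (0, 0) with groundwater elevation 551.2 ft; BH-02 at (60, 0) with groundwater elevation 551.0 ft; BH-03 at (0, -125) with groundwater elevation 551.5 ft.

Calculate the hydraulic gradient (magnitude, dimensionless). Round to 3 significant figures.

∂h/∂x = (551.0 − 551.2) / (60 − 0) = -0.003333
∂h/∂y = (551.5 − 551.2) / (-125 − 0) = -0.002400
|∇h| = √(-0.003333² + -0.002400²) = 0.004107

0.00411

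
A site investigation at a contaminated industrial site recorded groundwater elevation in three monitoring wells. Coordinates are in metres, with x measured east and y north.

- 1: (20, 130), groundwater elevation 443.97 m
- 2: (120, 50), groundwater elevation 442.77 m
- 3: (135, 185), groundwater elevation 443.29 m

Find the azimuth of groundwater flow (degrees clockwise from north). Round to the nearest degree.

120°

With h = a·x + b·y + c and 1 as origin, the differences give:
  100·a + (-80)·b = -1.20
  115·a + 55·b = -0.68
Eliminate b (×55 and ×(-80), subtract): 14700·a = -120.400 → a = ∂h/∂x = -0.008190
Back-substitute: b = ∂h/∂y = +0.004762.
Flow direction (−∇h) has components (+0.008190 E, -0.004762 N).
Azimuth = atan2(E, N) = atan2(+0.008190, -0.004762) = 120.2° ≈ 120°.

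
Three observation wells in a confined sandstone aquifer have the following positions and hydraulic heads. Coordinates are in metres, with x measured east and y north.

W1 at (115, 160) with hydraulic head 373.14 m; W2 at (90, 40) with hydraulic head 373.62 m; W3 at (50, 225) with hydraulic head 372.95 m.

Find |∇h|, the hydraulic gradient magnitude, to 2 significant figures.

With h = a·x + b·y + c and W1 as origin, the differences give:
  (-25)·a + (-120)·b = +0.48
  (-65)·a + 65·b = -0.19
Eliminate b (×65 and ×(-120), subtract): -9425·a = 8.400 → a = ∂h/∂x = -0.0008912
Back-substitute: b = ∂h/∂y = -0.003814.
|∇h| = √(-0.0008912² + -0.003814²) = 0.003917

0.0039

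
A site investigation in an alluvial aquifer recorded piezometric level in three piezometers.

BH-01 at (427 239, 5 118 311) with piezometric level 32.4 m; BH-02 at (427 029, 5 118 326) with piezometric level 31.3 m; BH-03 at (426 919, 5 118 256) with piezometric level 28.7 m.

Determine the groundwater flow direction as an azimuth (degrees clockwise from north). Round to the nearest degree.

195°

Three-point gradient (reference BH-01): Δ to BH-02 = (-210, 15, -1.1), Δ to BH-03 = (-320, -55, -3.7).
∂h/∂x = +0.007095, ∂h/∂y = +0.02599 (det = 16350).
Flow direction (−∇h) has components (-0.007095 E, -0.02599 N).
Azimuth = atan2(E, N) = atan2(-0.007095, -0.02599) = 195.3° ≈ 195°.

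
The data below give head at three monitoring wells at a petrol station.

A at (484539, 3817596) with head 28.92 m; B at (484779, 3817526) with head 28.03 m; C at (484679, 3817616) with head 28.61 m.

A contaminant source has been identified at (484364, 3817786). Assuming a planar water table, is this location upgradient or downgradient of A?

With h = a·x + b·y + c and A as origin, the differences give:
  240·a + (-70)·b = -0.89
  140·a + 20·b = -0.31
Eliminate b (×20 and ×(-70), subtract): 14600·a = -39.500 → a = ∂h/∂x = -0.002705
Back-substitute: b = ∂h/∂y = +0.003438.
Head at (484364, 3817786) = 28.92 + (-0.002705)·(-175) + (+0.003438)·(190) = 30.05 m.
That is higher than the 28.92 m at A, so the point is upgradient.

upgradient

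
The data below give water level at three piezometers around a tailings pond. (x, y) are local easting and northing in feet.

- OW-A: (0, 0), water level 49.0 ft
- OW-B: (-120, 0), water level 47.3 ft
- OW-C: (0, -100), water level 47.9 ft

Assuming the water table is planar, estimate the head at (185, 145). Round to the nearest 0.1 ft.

53.2 ft

∂h/∂x = (47.3 − 49.0) / (-120 − 0) = +0.01417
∂h/∂y = (47.9 − 49.0) / (-100 − 0) = +0.01100
h(185, 145) = 49.0 + (+0.01417)·(185) + (+0.01100)·(145) = 49.0 +2.621 +1.595 = 53.216 ft.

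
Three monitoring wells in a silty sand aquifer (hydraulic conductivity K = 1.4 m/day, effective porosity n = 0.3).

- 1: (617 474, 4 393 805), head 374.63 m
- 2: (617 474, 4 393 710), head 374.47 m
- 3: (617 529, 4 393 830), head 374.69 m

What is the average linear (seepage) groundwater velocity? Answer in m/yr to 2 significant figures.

2.9 m/yr

Taking 1 as reference: 2−1 = (0, -95, -0.16); 3−1 = (55, 25, +0.06).
Determinant of the coordinate differences = 0·25 − 55·(-95) = 5225.
∂h/∂x = [(-0.16)·25 − (+0.06)·(-95)] / 5225 = +0.0003254
∂h/∂y = [0·(+0.06) − 55·(-0.16)] / 5225 = +0.001684
|∇h| = √(0.0003254² + 0.001684²) = 0.001715
Seepage velocity v = K·i/n = 1.4 × 0.001715 / 0.3 = 0.008003 m/day = 2.923 m/yr.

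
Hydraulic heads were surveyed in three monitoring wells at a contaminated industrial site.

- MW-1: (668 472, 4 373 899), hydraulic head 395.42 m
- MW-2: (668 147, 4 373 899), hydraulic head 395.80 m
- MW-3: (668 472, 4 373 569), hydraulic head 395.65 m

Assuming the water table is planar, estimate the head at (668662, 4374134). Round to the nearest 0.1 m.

∂h/∂x = (395.80 − 395.42) / (668147 − 668472) = -0.001169
∂h/∂y = (395.65 − 395.42) / (4373569 − 4373899) = -0.0006970
h(668662, 4374134) = 395.42 + (-0.001169)·(190) + (-0.0006970)·(235) = 395.42 -0.222 -0.164 = 395.034 m.

395.0 m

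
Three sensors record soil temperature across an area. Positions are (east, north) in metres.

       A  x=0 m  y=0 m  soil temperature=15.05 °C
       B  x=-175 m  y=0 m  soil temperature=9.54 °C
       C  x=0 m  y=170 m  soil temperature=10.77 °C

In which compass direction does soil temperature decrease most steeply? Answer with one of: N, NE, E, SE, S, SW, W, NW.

NW

∂T/∂x = (9.54 − 15.05) / (-175 − 0) = +0.03149
∂T/∂y = (10.77 − 15.05) / (170 − 0) = -0.02518
Steepest decrease is along −∇f = (-0.03149 E, +0.02518 N) → northwest.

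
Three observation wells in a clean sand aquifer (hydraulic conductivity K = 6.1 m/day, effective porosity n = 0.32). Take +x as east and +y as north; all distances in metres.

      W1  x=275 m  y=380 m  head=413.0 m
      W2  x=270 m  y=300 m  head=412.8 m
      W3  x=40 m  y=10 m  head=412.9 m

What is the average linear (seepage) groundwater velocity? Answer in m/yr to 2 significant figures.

Taking W1 as reference: W2−W1 = (-5, -80, -0.2); W3−W1 = (-235, -370, -0.1).
Solve a·Δx + b·Δy = Δh: det = (-5)·(-370) − (-235)·(-80) = -16950.
∂h/∂x = [(-0.2)·(-370) − (-0.1)·(-80)] / -16950 = -0.003894
∂h/∂y = [(-5)·(-0.1) − (-235)·(-0.2)] / -16950 = +0.002743
|∇h| = √(-0.003894² + 0.002743²) = 0.004763
Seepage velocity v = K·i/n = 6.1 × 0.004763 / 0.32 = 0.09079 m/day = 33.16 m/yr.

33 m/yr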